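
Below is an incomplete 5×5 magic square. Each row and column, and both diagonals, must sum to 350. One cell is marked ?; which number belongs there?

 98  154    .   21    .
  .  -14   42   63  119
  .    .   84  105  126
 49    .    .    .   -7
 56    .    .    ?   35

Row 2 needs 350; the known cells sum to 210, so (2,1) = 140.
Using column 1: 98 + 140 + 49 + 56 + ? → (3,1) = 350 − 343 = 7.
The remaining cell in column 5 is (1,5) = 350 − 273 = 77.
The remaining cell in main diagonal is (4,4) = 350 − 203 = 147.
Anti-diagonal: 77 + 63 + 84 + 56 + ? = 350, so (4,2) = 70.
Row 1 needs 350; the known cells sum to 350, so (1,3) = 0.
From row 3, 350 − (7 + 84 + 105 + 126) gives (3,2) = 28.
Using row 4: 49 + 70 + 147 + (-7) + ? → (4,3) = 350 − 259 = 91.
Using column 2: 154 + (-14) + 28 + 70 + ? → (5,2) = 350 − 238 = 112.
Column 3 needs 350; the known cells sum to 217, so (5,3) = 133.
Column 4: 21 + 63 + 105 + 147 + ? = 350, so (5,4) = 14.

14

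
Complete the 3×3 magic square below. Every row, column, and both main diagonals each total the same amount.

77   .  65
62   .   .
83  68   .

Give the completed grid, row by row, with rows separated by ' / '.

77 80 65 / 62 74 86 / 83 68 71

Column 1 is already complete: 77 + 62 + 83 = 222, so that is the magic constant.
Row 1: 77 + 65 + ? = 222, so (1,2) = 80.
Row 3: 83 + 68 + ? = 222, so (3,3) = 71.
Using column 2: 80 + 68 + ? → (2,2) = 222 − 148 = 74.
Column 3 must total 222; the given cells sum to 136, so (2,3) = 86.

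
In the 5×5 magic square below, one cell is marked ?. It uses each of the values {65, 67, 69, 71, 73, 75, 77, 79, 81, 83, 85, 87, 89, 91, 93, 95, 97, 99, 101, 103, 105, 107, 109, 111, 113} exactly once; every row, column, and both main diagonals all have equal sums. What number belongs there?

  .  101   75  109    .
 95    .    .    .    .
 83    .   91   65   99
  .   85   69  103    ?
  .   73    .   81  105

The 25 entries sum to 2225, so each line sums to 2225/5 = 445.
From row 3, 445 − (83 + 91 + 65 + 99) gives (3,2) = 107.
Column 2 must total 445; the given cells sum to 366, so (2,2) = 79.
Column 4 needs 445; the known cells sum to 358, so (2,4) = 87.
Using main diagonal: 79 + 91 + 103 + 105 + ? → (1,1) = 445 − 378 = 67.
Row 1: 67 + 101 + 75 + 109 + ? = 445, so (1,5) = 93.
Anti-diagonal: 93 + 87 + 91 + 85 + ? = 445, so (5,1) = 89.
The remaining cell in row 5 is (5,3) = 445 − 348 = 97.
Column 1 needs 445; the known cells sum to 334, so (4,1) = 111.
Column 3: 75 + 91 + 69 + 97 + ? = 445, so (2,3) = 113.
From row 2, 445 − (95 + 79 + 113 + 87) gives (2,5) = 71.
From row 4, 445 − (111 + 85 + 69 + 103) gives (4,5) = 77.

77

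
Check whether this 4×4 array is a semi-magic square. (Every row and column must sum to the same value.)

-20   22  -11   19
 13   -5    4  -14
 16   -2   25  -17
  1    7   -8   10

Row 1: -20 + 22 + (-11) + 19 = 10.
Row 2: 13 + (-5) + 4 + (-14) = -2.
Row 3: 16 + (-2) + 25 + (-17) = 22.
Row 4: 1 + 7 + (-8) + 10 = 10.
Column 1: -20 + 13 + 16 + 1 = 10.
Column 2: 22 + (-5) + (-2) + 7 = 22.
Column 3: -11 + 4 + 25 + (-8) = 10.
Column 4: 19 + (-14) + (-17) + 10 = -2.

No — row 4 sums to 10 but row 2 sums to -2.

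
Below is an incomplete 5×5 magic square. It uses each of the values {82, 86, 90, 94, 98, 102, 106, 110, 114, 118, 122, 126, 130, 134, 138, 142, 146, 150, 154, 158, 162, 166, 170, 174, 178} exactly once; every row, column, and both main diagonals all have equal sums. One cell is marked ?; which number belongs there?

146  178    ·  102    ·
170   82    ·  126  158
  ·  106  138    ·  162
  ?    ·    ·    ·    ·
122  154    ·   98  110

118

The 25 entries sum to 3250, so each line sums to 3250/5 = 650.
The remaining cell in row 2 is (2,3) = 650 − 536 = 114.
Row 5 must total 650; the given cells sum to 484, so (5,3) = 166.
The remaining cell in column 2 is (4,2) = 650 − 520 = 130.
Main diagonal must total 650; the given cells sum to 476, so (4,4) = 174.
The remaining cell in anti-diagonal is (1,5) = 650 − 516 = 134.
Row 1 must total 650; the given cells sum to 560, so (1,3) = 90.
Using column 3: 90 + 114 + 138 + 166 + ? → (4,3) = 650 − 508 = 142.
Using column 4: 102 + 126 + 174 + 98 + ? → (3,4) = 650 − 500 = 150.
Column 5: 134 + 158 + 162 + 110 + ? = 650, so (4,5) = 86.
Row 3: 106 + 138 + 150 + 162 + ? = 650, so (3,1) = 94.
The remaining cell in row 4 is (4,1) = 650 − 532 = 118.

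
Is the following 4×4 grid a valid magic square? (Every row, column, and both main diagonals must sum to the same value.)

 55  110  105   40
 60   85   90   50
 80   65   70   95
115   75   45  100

Row 1: 55 + 110 + 105 + 40 = 310.
Row 2: 60 + 85 + 90 + 50 = 285.
Row 3: 80 + 65 + 70 + 95 = 310.
Row 4: 115 + 75 + 45 + 100 = 335.
Column 1: 55 + 60 + 80 + 115 = 310.
Column 2: 110 + 85 + 65 + 75 = 335.
Column 3: 105 + 90 + 70 + 45 = 310.
Column 4: 40 + 50 + 95 + 100 = 285.
Main diagonal: 55 + 85 + 70 + 100 = 310.
Anti-diagonal: 40 + 90 + 65 + 115 = 310.

No — row 2 sums to 285 but anti-diagonal sums to 310.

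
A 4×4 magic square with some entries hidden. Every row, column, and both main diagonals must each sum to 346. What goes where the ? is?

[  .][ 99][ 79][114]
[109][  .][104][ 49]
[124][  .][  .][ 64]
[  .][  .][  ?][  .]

74

From row 1, 346 − (99 + 79 + 114) gives (1,1) = 54.
From row 2, 346 − (109 + 104 + 49) gives (2,2) = 84.
Using column 1: 54 + 109 + 124 + ? → (4,1) = 346 − 287 = 59.
Column 4 needs 346; the known cells sum to 227, so (4,4) = 119.
From main diagonal, 346 − (54 + 84 + 119) gives (3,3) = 89.
From anti-diagonal, 346 − (114 + 104 + 59) gives (3,2) = 69.
The remaining cell in column 2 is (4,2) = 346 − 252 = 94.
Column 3 must total 346; the given cells sum to 272, so (4,3) = 74.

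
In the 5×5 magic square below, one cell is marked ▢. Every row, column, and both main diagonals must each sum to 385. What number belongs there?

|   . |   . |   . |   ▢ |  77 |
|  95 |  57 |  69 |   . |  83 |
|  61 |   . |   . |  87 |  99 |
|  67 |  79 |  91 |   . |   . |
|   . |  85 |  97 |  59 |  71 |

65

Row 2 must total 385; the given cells sum to 304, so (2,4) = 81.
Row 5 must total 385; the given cells sum to 312, so (5,1) = 73.
From column 1, 385 − (95 + 61 + 67 + 73) gives (1,1) = 89.
Column 5: 77 + 83 + 99 + 71 + ? = 385, so (4,5) = 55.
The remaining cell in anti-diagonal is (3,3) = 385 − 310 = 75.
Row 3 needs 385; the known cells sum to 322, so (3,2) = 63.
Using row 4: 67 + 79 + 91 + 55 + ? → (4,4) = 385 − 292 = 93.
Column 2: 57 + 63 + 79 + 85 + ? = 385, so (1,2) = 101.
Column 3: 69 + 75 + 91 + 97 + ? = 385, so (1,3) = 53.
Column 4: 81 + 87 + 93 + 59 + ? = 385, so (1,4) = 65.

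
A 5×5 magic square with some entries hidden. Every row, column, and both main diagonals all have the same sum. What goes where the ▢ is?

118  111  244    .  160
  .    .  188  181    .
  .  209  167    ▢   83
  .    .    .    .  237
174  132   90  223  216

Row 5 is complete and sums to 835; that is the magic constant.
Using row 1: 118 + 111 + 244 + 160 + ? → (1,4) = 835 − 633 = 202.
From column 3, 835 − (244 + 188 + 167 + 90) gives (4,3) = 146.
The remaining cell in column 5 is (2,5) = 835 − 696 = 139.
From anti-diagonal, 835 − (160 + 181 + 167 + 174) gives (4,2) = 153.
The remaining cell in column 2 is (2,2) = 835 − 605 = 230.
The remaining cell in main diagonal is (4,4) = 835 − 731 = 104.
Row 2 needs 835; the known cells sum to 738, so (2,1) = 97.
Row 4 must total 835; the given cells sum to 640, so (4,1) = 195.
The remaining cell in column 1 is (3,1) = 835 − 584 = 251.
Column 4 must total 835; the given cells sum to 710, so (3,4) = 125.

125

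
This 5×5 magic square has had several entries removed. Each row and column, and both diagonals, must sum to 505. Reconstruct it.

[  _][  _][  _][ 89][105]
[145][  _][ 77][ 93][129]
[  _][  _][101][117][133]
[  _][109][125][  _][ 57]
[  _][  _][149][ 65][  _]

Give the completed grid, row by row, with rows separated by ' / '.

Row 2 must total 505; the given cells sum to 444, so (2,2) = 61.
Column 3 must total 505; the given cells sum to 452, so (1,3) = 53.
From column 4, 505 − (89 + 93 + 117 + 65) gives (4,4) = 141.
Using column 5: 105 + 129 + 133 + 57 + ? → (5,5) = 505 − 424 = 81.
The remaining cell in main diagonal is (1,1) = 505 − 384 = 121.
Using anti-diagonal: 105 + 93 + 101 + 109 + ? → (5,1) = 505 − 408 = 97.
The remaining cell in row 1 is (1,2) = 505 − 368 = 137.
The remaining cell in row 4 is (4,1) = 505 − 432 = 73.
The remaining cell in row 5 is (5,2) = 505 − 392 = 113.
From column 1, 505 − (121 + 145 + 73 + 97) gives (3,1) = 69.
Column 2 must total 505; the given cells sum to 420, so (3,2) = 85.

121 137 53 89 105 / 145 61 77 93 129 / 69 85 101 117 133 / 73 109 125 141 57 / 97 113 149 65 81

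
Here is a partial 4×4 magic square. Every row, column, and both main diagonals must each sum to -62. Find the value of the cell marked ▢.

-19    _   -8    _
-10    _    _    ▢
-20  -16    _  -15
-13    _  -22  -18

The remaining cell in row 3 is (3,3) = -62 − (-51) = -11.
The remaining cell in row 4 is (4,2) = -62 − (-53) = -9.
Using column 3: -8 + (-11) + (-22) + ? → (2,3) = -62 − (-41) = -21.
The remaining cell in main diagonal is (2,2) = -62 − (-48) = -14.
Anti-diagonal must total -62; the given cells sum to -50, so (1,4) = -12.
Row 1 must total -62; the given cells sum to -39, so (1,2) = -23.
Row 2 needs -62; the known cells sum to -45, so (2,4) = -17.

-17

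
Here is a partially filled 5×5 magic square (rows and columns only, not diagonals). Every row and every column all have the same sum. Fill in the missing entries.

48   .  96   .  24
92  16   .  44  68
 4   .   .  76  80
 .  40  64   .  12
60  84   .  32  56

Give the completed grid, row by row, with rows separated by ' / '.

48 72 96 0 24 / 92 16 20 44 68 / 4 28 52 76 80 / 36 40 64 88 12 / 60 84 8 32 56

Column 5 is already complete: 24 + 68 + 80 + 12 + 56 = 240, so that is the magic constant.
Row 2 must total 240; the given cells sum to 220, so (2,3) = 20.
Using row 5: 60 + 84 + 32 + 56 + ? → (5,3) = 240 − 232 = 8.
Column 1 must total 240; the given cells sum to 204, so (4,1) = 36.
Column 3 must total 240; the given cells sum to 188, so (3,3) = 52.
Row 3 needs 240; the known cells sum to 212, so (3,2) = 28.
From row 4, 240 − (36 + 40 + 64 + 12) gives (4,4) = 88.
Column 2 must total 240; the given cells sum to 168, so (1,2) = 72.
The remaining cell in column 4 is (1,4) = 240 − 240 = 0.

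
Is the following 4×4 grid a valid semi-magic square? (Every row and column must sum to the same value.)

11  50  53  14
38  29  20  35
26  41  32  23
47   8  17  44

Row 1: 11 + 50 + 53 + 14 = 128.
Row 2: 38 + 29 + 20 + 35 = 122.
Row 3: 26 + 41 + 32 + 23 = 122.
Row 4: 47 + 8 + 17 + 44 = 116.
Column 1: 11 + 38 + 26 + 47 = 122.
Column 2: 50 + 29 + 41 + 8 = 128.
Column 3: 53 + 20 + 32 + 17 = 122.
Column 4: 14 + 35 + 23 + 44 = 116.

No — column 2 sums to 128 but row 4 sums to 116.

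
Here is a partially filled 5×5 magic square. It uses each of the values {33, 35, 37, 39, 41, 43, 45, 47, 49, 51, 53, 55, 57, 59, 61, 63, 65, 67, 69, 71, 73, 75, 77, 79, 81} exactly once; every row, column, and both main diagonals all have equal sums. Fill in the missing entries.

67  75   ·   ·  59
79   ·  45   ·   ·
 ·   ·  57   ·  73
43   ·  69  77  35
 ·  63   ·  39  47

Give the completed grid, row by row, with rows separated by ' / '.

The 25 entries sum to 1425, so each line sums to 1425/5 = 285.
The remaining cell in row 4 is (4,2) = 285 − 224 = 61.
The remaining cell in column 5 is (2,5) = 285 − 214 = 71.
The remaining cell in main diagonal is (2,2) = 285 − 248 = 37.
Row 2: 79 + 37 + 45 + 71 + ? = 285, so (2,4) = 53.
Column 2 needs 285; the known cells sum to 236, so (3,2) = 49.
The remaining cell in anti-diagonal is (5,1) = 285 − 230 = 55.
The remaining cell in row 5 is (5,3) = 285 − 204 = 81.
Column 1 must total 285; the given cells sum to 244, so (3,1) = 41.
The remaining cell in column 3 is (1,3) = 285 − 252 = 33.
Row 1: 67 + 75 + 33 + 59 + ? = 285, so (1,4) = 51.
The remaining cell in row 3 is (3,4) = 285 − 220 = 65.

67 75 33 51 59 / 79 37 45 53 71 / 41 49 57 65 73 / 43 61 69 77 35 / 55 63 81 39 47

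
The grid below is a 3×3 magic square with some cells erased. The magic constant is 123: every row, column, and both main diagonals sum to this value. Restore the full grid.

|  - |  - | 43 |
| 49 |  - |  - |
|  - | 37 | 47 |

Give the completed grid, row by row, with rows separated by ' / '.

35 45 43 / 49 41 33 / 39 37 47

Row 3: 37 + 47 + ? = 123, so (3,1) = 39.
Using column 1: 49 + 39 + ? → (1,1) = 123 − 88 = 35.
Column 3 must total 123; the given cells sum to 90, so (2,3) = 33.
Main diagonal needs 123; the known cells sum to 82, so (2,2) = 41.
Row 1: 35 + 43 + ? = 123, so (1,2) = 45.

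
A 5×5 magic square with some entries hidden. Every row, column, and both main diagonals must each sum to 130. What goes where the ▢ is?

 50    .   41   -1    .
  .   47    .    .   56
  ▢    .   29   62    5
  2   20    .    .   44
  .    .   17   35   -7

Using column 5: 56 + 5 + 44 + (-7) + ? → (1,5) = 130 − 98 = 32.
From main diagonal, 130 − (50 + 47 + 29 + (-7)) gives (4,4) = 11.
Row 1 needs 130; the known cells sum to 122, so (1,2) = 8.
Using row 4: 2 + 20 + 11 + 44 + ? → (4,3) = 130 − 77 = 53.
Using column 3: 41 + 29 + 53 + 17 + ? → (2,3) = 130 − 140 = -10.
Column 4 must total 130; the given cells sum to 107, so (2,4) = 23.
Anti-diagonal must total 130; the given cells sum to 104, so (5,1) = 26.
Row 2 must total 130; the given cells sum to 116, so (2,1) = 14.
Row 5 needs 130; the known cells sum to 71, so (5,2) = 59.
Column 1 needs 130; the known cells sum to 92, so (3,1) = 38.

38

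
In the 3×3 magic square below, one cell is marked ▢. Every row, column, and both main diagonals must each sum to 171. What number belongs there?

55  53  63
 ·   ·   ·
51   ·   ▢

Column 1: 55 + 51 + ? = 171, so (2,1) = 65.
Anti-diagonal: 63 + 51 + ? = 171, so (2,2) = 57.
Row 2 must total 171; the given cells sum to 122, so (2,3) = 49.
Column 2: 53 + 57 + ? = 171, so (3,2) = 61.
Using column 3: 63 + 49 + ? → (3,3) = 171 − 112 = 59.

59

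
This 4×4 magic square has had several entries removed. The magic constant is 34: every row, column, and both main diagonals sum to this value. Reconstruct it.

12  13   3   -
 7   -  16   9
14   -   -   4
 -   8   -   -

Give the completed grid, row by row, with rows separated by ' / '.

12 13 3 6 / 7 2 16 9 / 14 11 5 4 / 1 8 10 15

The remaining cell in row 1 is (1,4) = 34 − 28 = 6.
Using row 2: 7 + 16 + 9 + ? → (2,2) = 34 − 32 = 2.
Column 1 must total 34; the given cells sum to 33, so (4,1) = 1.
Column 2 must total 34; the given cells sum to 23, so (3,2) = 11.
The remaining cell in column 4 is (4,4) = 34 − 19 = 15.
Main diagonal must total 34; the given cells sum to 29, so (3,3) = 5.
From row 4, 34 − (1 + 8 + 15) gives (4,3) = 10.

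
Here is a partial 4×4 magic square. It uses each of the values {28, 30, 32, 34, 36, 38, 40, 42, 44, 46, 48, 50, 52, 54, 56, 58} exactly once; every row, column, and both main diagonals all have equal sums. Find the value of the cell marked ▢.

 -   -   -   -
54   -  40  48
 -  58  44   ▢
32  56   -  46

36

The 16 entries sum to 688, so each line sums to 688/4 = 172.
From row 2, 172 − (54 + 40 + 48) gives (2,2) = 30.
Row 4: 32 + 56 + 46 + ? = 172, so (4,3) = 38.
Column 2 needs 172; the known cells sum to 144, so (1,2) = 28.
Column 3: 40 + 44 + 38 + ? = 172, so (1,3) = 50.
Main diagonal: 30 + 44 + 46 + ? = 172, so (1,1) = 52.
The remaining cell in anti-diagonal is (1,4) = 172 − 130 = 42.
Using column 1: 52 + 54 + 32 + ? → (3,1) = 172 − 138 = 34.
Column 4: 42 + 48 + 46 + ? = 172, so (3,4) = 36.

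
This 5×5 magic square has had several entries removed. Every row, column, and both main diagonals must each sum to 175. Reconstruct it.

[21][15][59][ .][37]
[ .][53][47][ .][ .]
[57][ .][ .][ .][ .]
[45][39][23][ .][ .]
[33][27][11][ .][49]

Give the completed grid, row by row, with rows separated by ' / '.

21 15 59 43 37 / 19 53 47 31 25 / 57 41 35 29 13 / 45 39 23 17 51 / 33 27 11 55 49

Row 1 must total 175; the given cells sum to 132, so (1,4) = 43.
From row 5, 175 − (33 + 27 + 11 + 49) gives (5,4) = 55.
The remaining cell in column 1 is (2,1) = 175 − 156 = 19.
Column 2: 15 + 53 + 39 + 27 + ? = 175, so (3,2) = 41.
Column 3 needs 175; the known cells sum to 140, so (3,3) = 35.
Main diagonal needs 175; the known cells sum to 158, so (4,4) = 17.
Using anti-diagonal: 37 + 35 + 39 + 33 + ? → (2,4) = 175 − 144 = 31.
The remaining cell in row 2 is (2,5) = 175 − 150 = 25.
Row 4 needs 175; the known cells sum to 124, so (4,5) = 51.
Column 4: 43 + 31 + 17 + 55 + ? = 175, so (3,4) = 29.
Column 5 must total 175; the given cells sum to 162, so (3,5) = 13.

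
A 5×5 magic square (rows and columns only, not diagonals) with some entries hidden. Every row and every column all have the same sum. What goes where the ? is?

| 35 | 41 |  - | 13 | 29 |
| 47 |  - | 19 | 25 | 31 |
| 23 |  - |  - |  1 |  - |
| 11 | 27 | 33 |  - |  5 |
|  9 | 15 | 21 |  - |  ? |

Column 1 is complete and sums to 125; that is the magic constant.
From row 1, 125 − (35 + 41 + 13 + 29) gives (1,3) = 7.
Using row 2: 47 + 19 + 25 + 31 + ? → (2,2) = 125 − 122 = 3.
Row 4: 11 + 27 + 33 + 5 + ? = 125, so (4,4) = 49.
Column 2 needs 125; the known cells sum to 86, so (3,2) = 39.
Column 3 needs 125; the known cells sum to 80, so (3,3) = 45.
Column 4 needs 125; the known cells sum to 88, so (5,4) = 37.
From row 3, 125 − (23 + 39 + 45 + 1) gives (3,5) = 17.
Using row 5: 9 + 15 + 21 + 37 + ? → (5,5) = 125 − 82 = 43.

43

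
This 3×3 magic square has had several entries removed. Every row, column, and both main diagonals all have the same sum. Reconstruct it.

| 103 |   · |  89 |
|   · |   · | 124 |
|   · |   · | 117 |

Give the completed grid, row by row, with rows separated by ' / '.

103 138 89 / 96 110 124 / 131 82 117

Column 3 is already complete: 89 + 124 + 117 = 330, so that is the magic constant.
Row 1 must total 330; the given cells sum to 192, so (1,2) = 138.
Main diagonal needs 330; the known cells sum to 220, so (2,2) = 110.
Anti-diagonal must total 330; the given cells sum to 199, so (3,1) = 131.
The remaining cell in row 2 is (2,1) = 330 − 234 = 96.
Using row 3: 131 + 117 + ? → (3,2) = 330 − 248 = 82.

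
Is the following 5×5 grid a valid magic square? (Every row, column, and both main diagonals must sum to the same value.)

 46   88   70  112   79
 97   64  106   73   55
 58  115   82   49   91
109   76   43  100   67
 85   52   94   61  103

Yes

Row 1: 46 + 88 + 70 + 112 + 79 = 395.
Row 2: 97 + 64 + 106 + 73 + 55 = 395.
Row 3: 58 + 115 + 82 + 49 + 91 = 395.
Row 4: 109 + 76 + 43 + 100 + 67 = 395.
Row 5: 85 + 52 + 94 + 61 + 103 = 395.
Column 1: 46 + 97 + 58 + 109 + 85 = 395.
Column 2: 88 + 64 + 115 + 76 + 52 = 395.
Column 3: 70 + 106 + 82 + 43 + 94 = 395.
Column 4: 112 + 73 + 49 + 100 + 61 = 395.
Column 5: 79 + 55 + 91 + 67 + 103 = 395.
Main diagonal: 46 + 64 + 82 + 100 + 103 = 395.
Anti-diagonal: 79 + 73 + 82 + 76 + 85 = 395.
All lines sum to 395.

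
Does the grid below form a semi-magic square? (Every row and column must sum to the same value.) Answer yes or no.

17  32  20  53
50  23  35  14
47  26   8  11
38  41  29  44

No — column 1 sums to 152 but column 3 sums to 92.

Row 1: 17 + 32 + 20 + 53 = 122.
Row 2: 50 + 23 + 35 + 14 = 122.
Row 3: 47 + 26 + 8 + 11 = 92.
Row 4: 38 + 41 + 29 + 44 = 152.
Column 1: 17 + 50 + 47 + 38 = 152.
Column 2: 32 + 23 + 26 + 41 = 122.
Column 3: 20 + 35 + 8 + 29 = 92.
Column 4: 53 + 14 + 11 + 44 = 122.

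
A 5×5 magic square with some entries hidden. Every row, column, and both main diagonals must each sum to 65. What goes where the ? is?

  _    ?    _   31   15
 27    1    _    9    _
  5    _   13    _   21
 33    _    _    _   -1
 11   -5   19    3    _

23

Row 5 must total 65; the given cells sum to 28, so (5,5) = 37.
From column 1, 65 − (27 + 5 + 33 + 11) gives (1,1) = -11.
Column 5 needs 65; the known cells sum to 72, so (2,5) = -7.
From main diagonal, 65 − (-11 + 1 + 13 + 37) gives (4,4) = 25.
Anti-diagonal: 15 + 9 + 13 + 11 + ? = 65, so (4,2) = 17.
Row 2: 27 + 1 + 9 + (-7) + ? = 65, so (2,3) = 35.
Using row 4: 33 + 17 + 25 + (-1) + ? → (4,3) = 65 − 74 = -9.
Using column 3: 35 + 13 + (-9) + 19 + ? → (1,3) = 65 − 58 = 7.
The remaining cell in column 4 is (3,4) = 65 − 68 = -3.
Row 1 must total 65; the given cells sum to 42, so (1,2) = 23.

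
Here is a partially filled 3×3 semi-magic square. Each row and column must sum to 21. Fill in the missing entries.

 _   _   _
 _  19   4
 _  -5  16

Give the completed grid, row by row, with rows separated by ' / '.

13 7 1 / -2 19 4 / 10 -5 16

Row 2 needs 21; the known cells sum to 23, so (2,1) = -2.
The remaining cell in row 3 is (3,1) = 21 − 11 = 10.
Column 1: -2 + 10 + ? = 21, so (1,1) = 13.
From column 2, 21 − (19 + (-5)) gives (1,2) = 7.
From column 3, 21 − (4 + 16) gives (1,3) = 1.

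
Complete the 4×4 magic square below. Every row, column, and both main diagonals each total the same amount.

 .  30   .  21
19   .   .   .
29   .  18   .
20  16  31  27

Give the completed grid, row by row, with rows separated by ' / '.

Row 4 is already complete: 20 + 16 + 31 + 27 = 94, so that is the magic constant.
From column 1, 94 − (19 + 29 + 20) gives (1,1) = 26.
The remaining cell in main diagonal is (2,2) = 94 − 71 = 23.
Row 1 must total 94; the given cells sum to 77, so (1,3) = 17.
Using column 2: 30 + 23 + 16 + ? → (3,2) = 94 − 69 = 25.
Using column 3: 17 + 18 + 31 + ? → (2,3) = 94 − 66 = 28.
The remaining cell in row 2 is (2,4) = 94 − 70 = 24.
Row 3 needs 94; the known cells sum to 72, so (3,4) = 22.

26 30 17 21 / 19 23 28 24 / 29 25 18 22 / 20 16 31 27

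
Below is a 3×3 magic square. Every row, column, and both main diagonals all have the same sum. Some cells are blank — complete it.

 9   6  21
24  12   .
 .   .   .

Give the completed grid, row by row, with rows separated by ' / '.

9 6 21 / 24 12 0 / 3 18 15

Row 1 is already complete: 9 + 6 + 21 = 36, so that is the magic constant.
Using row 2: 24 + 12 + ? → (2,3) = 36 − 36 = 0.
Column 1: 9 + 24 + ? = 36, so (3,1) = 3.
Column 2 must total 36; the given cells sum to 18, so (3,2) = 18.
From column 3, 36 − (21 + 0) gives (3,3) = 15.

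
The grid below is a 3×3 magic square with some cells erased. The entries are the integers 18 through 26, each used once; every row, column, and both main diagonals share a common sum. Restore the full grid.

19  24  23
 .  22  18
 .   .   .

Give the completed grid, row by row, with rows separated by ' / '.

19 24 23 / 26 22 18 / 21 20 25

The entries are 18 through 26, which sum to 198, so each line sums to 198/3 = 66.
Using row 2: 22 + 18 + ? → (2,1) = 66 − 40 = 26.
Column 1: 19 + 26 + ? = 66, so (3,1) = 21.
Column 2: 24 + 22 + ? = 66, so (3,2) = 20.
Column 3 must total 66; the given cells sum to 41, so (3,3) = 25.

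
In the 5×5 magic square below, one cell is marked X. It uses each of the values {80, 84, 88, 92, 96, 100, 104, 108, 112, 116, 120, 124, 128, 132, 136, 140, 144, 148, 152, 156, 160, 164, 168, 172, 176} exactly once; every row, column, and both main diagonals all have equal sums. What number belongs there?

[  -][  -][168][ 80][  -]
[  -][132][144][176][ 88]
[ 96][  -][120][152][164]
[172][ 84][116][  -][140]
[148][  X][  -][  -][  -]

160

The 25 entries sum to 3200, so each line sums to 3200/5 = 640.
Row 2 needs 640; the known cells sum to 540, so (2,1) = 100.
Row 3 needs 640; the known cells sum to 532, so (3,2) = 108.
From row 4, 640 − (172 + 84 + 116 + 140) gives (4,4) = 128.
The remaining cell in column 1 is (1,1) = 640 − 516 = 124.
Column 3: 168 + 144 + 120 + 116 + ? = 640, so (5,3) = 92.
Column 4 needs 640; the known cells sum to 536, so (5,4) = 104.
Using main diagonal: 124 + 132 + 120 + 128 + ? → (5,5) = 640 − 504 = 136.
Using anti-diagonal: 176 + 120 + 84 + 148 + ? → (1,5) = 640 − 528 = 112.
Row 1: 124 + 168 + 80 + 112 + ? = 640, so (1,2) = 156.
The remaining cell in row 5 is (5,2) = 640 − 480 = 160.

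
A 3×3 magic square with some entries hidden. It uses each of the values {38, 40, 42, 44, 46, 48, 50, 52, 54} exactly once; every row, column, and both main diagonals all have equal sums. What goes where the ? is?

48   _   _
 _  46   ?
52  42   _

The 9 entries sum to 414, so each line sums to 414/3 = 138.
Row 3 must total 138; the given cells sum to 94, so (3,3) = 44.
Column 1 needs 138; the known cells sum to 100, so (2,1) = 38.
Using column 2: 46 + 42 + ? → (1,2) = 138 − 88 = 50.
The remaining cell in anti-diagonal is (1,3) = 138 − 98 = 40.
Row 2: 38 + 46 + ? = 138, so (2,3) = 54.

54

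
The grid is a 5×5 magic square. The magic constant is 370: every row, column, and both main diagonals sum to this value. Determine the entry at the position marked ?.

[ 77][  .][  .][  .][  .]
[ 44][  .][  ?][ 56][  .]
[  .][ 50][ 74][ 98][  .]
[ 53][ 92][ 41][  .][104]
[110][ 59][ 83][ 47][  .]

107

Using row 4: 53 + 92 + 41 + 104 + ? → (4,4) = 370 − 290 = 80.
The remaining cell in row 5 is (5,5) = 370 − 299 = 71.
Using column 1: 77 + 44 + 53 + 110 + ? → (3,1) = 370 − 284 = 86.
From column 4, 370 − (56 + 98 + 80 + 47) gives (1,4) = 89.
Main diagonal must total 370; the given cells sum to 302, so (2,2) = 68.
The remaining cell in anti-diagonal is (1,5) = 370 − 332 = 38.
Using row 3: 86 + 50 + 74 + 98 + ? → (3,5) = 370 − 308 = 62.
Using column 2: 68 + 50 + 92 + 59 + ? → (1,2) = 370 − 269 = 101.
The remaining cell in column 5 is (2,5) = 370 − 275 = 95.
From row 1, 370 − (77 + 101 + 89 + 38) gives (1,3) = 65.
Using row 2: 44 + 68 + 56 + 95 + ? → (2,3) = 370 − 263 = 107.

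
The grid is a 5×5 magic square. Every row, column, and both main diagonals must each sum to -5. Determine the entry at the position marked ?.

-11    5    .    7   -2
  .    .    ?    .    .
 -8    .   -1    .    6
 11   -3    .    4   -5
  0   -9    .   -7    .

10

Row 1 needs -5; the known cells sum to -1, so (1,3) = -4.
Row 4 needs -5; the known cells sum to 7, so (4,3) = -12.
Column 1 needs -5; the known cells sum to -8, so (2,1) = 3.
Using anti-diagonal: -2 + (-1) + (-3) + 0 + ? → (2,4) = -5 − (-6) = 1.
Column 4 must total -5; the given cells sum to 5, so (3,4) = -10.
Row 3 needs -5; the known cells sum to -13, so (3,2) = 8.
Column 2 must total -5; the given cells sum to 1, so (2,2) = -6.
From main diagonal, -5 − (-11 + (-6) + (-1) + 4) gives (5,5) = 9.
From row 5, -5 − (0 + (-9) + (-7) + 9) gives (5,3) = 2.
From column 3, -5 − (-4 + (-1) + (-12) + 2) gives (2,3) = 10.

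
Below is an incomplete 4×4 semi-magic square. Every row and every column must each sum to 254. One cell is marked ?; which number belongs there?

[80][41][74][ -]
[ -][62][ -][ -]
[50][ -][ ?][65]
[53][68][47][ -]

Row 1 must total 254; the given cells sum to 195, so (1,4) = 59.
Row 4: 53 + 68 + 47 + ? = 254, so (4,4) = 86.
Using column 1: 80 + 50 + 53 + ? → (2,1) = 254 − 183 = 71.
The remaining cell in column 2 is (3,2) = 254 − 171 = 83.
The remaining cell in column 4 is (2,4) = 254 − 210 = 44.
From row 2, 254 − (71 + 62 + 44) gives (2,3) = 77.
From row 3, 254 − (50 + 83 + 65) gives (3,3) = 56.

56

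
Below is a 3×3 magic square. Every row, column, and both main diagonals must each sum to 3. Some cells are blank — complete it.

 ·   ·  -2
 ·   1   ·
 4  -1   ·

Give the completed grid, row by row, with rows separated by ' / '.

2 3 -2 / -3 1 5 / 4 -1 0

From row 3, 3 − (4 + (-1)) gives (3,3) = 0.
Column 2 must total 3; the given cells sum to 0, so (1,2) = 3.
Column 3 needs 3; the known cells sum to -2, so (2,3) = 5.
Main diagonal must total 3; the given cells sum to 1, so (1,1) = 2.
Row 2 must total 3; the given cells sum to 6, so (2,1) = -3.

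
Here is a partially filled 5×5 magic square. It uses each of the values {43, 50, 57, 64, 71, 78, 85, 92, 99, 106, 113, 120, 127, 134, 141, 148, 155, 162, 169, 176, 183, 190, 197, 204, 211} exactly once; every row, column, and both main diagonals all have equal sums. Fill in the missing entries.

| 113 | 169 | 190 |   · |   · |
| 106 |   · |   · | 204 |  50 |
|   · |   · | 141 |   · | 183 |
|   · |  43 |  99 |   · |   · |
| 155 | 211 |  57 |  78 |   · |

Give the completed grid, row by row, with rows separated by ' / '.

113 169 190 71 92 / 106 127 148 204 50 / 64 85 141 162 183 / 197 43 99 120 176 / 155 211 57 78 134

The 25 entries sum to 3175, so each line sums to 3175/5 = 635.
Row 5: 155 + 211 + 57 + 78 + ? = 635, so (5,5) = 134.
The remaining cell in column 3 is (2,3) = 635 − 487 = 148.
Anti-diagonal must total 635; the given cells sum to 543, so (1,5) = 92.
Row 1 needs 635; the known cells sum to 564, so (1,4) = 71.
The remaining cell in row 2 is (2,2) = 635 − 508 = 127.
The remaining cell in column 2 is (3,2) = 635 − 550 = 85.
From column 5, 635 − (92 + 50 + 183 + 134) gives (4,5) = 176.
The remaining cell in main diagonal is (4,4) = 635 − 515 = 120.
Row 4: 43 + 99 + 120 + 176 + ? = 635, so (4,1) = 197.
Column 1 must total 635; the given cells sum to 571, so (3,1) = 64.
Column 4: 71 + 204 + 120 + 78 + ? = 635, so (3,4) = 162.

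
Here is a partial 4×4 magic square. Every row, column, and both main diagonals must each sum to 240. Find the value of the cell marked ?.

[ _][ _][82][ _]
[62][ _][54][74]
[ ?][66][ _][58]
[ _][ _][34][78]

46

Row 2 must total 240; the given cells sum to 190, so (2,2) = 50.
Column 3 needs 240; the known cells sum to 170, so (3,3) = 70.
From column 4, 240 − (74 + 58 + 78) gives (1,4) = 30.
Using main diagonal: 50 + 70 + 78 + ? → (1,1) = 240 − 198 = 42.
Anti-diagonal needs 240; the known cells sum to 150, so (4,1) = 90.
Row 1 must total 240; the given cells sum to 154, so (1,2) = 86.
Row 3 must total 240; the given cells sum to 194, so (3,1) = 46.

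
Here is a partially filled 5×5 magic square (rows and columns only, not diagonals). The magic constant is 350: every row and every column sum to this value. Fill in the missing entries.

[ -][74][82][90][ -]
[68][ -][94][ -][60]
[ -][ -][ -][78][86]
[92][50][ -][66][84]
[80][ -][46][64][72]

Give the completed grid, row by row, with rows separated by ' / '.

Row 4 must total 350; the given cells sum to 292, so (4,3) = 58.
Row 5: 80 + 46 + 64 + 72 + ? = 350, so (5,2) = 88.
Using column 3: 82 + 94 + 58 + 46 + ? → (3,3) = 350 − 280 = 70.
Column 4 needs 350; the known cells sum to 298, so (2,4) = 52.
Column 5: 60 + 86 + 84 + 72 + ? = 350, so (1,5) = 48.
Using row 1: 74 + 82 + 90 + 48 + ? → (1,1) = 350 − 294 = 56.
Row 2 must total 350; the given cells sum to 274, so (2,2) = 76.
Column 1 needs 350; the known cells sum to 296, so (3,1) = 54.
Using column 2: 74 + 76 + 50 + 88 + ? → (3,2) = 350 − 288 = 62.

56 74 82 90 48 / 68 76 94 52 60 / 54 62 70 78 86 / 92 50 58 66 84 / 80 88 46 64 72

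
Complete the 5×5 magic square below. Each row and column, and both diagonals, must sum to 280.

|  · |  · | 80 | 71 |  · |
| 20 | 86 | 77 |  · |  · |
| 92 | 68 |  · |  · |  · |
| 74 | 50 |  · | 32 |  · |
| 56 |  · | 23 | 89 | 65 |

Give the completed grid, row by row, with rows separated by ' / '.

38 29 80 71 62 / 20 86 77 53 44 / 92 68 59 35 26 / 74 50 41 32 83 / 56 47 23 89 65

Row 5 must total 280; the given cells sum to 233, so (5,2) = 47.
Column 1: 20 + 92 + 74 + 56 + ? = 280, so (1,1) = 38.
Column 2 must total 280; the given cells sum to 251, so (1,2) = 29.
From main diagonal, 280 − (38 + 86 + 32 + 65) gives (3,3) = 59.
Using row 1: 38 + 29 + 80 + 71 + ? → (1,5) = 280 − 218 = 62.
Column 3: 80 + 77 + 59 + 23 + ? = 280, so (4,3) = 41.
Anti-diagonal must total 280; the given cells sum to 227, so (2,4) = 53.
The remaining cell in row 2 is (2,5) = 280 − 236 = 44.
Using row 4: 74 + 50 + 41 + 32 + ? → (4,5) = 280 − 197 = 83.
Column 4 must total 280; the given cells sum to 245, so (3,4) = 35.
The remaining cell in column 5 is (3,5) = 280 − 254 = 26.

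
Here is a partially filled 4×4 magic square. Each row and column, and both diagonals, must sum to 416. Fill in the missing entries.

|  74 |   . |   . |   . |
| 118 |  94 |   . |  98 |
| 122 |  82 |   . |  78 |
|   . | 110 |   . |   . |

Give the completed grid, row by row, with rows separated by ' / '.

74 130 86 126 / 118 94 106 98 / 122 82 134 78 / 102 110 90 114

Row 2 must total 416; the given cells sum to 310, so (2,3) = 106.
The remaining cell in row 3 is (3,3) = 416 − 282 = 134.
The remaining cell in column 1 is (4,1) = 416 − 314 = 102.
Column 2 must total 416; the given cells sum to 286, so (1,2) = 130.
Main diagonal needs 416; the known cells sum to 302, so (4,4) = 114.
From anti-diagonal, 416 − (106 + 82 + 102) gives (1,4) = 126.
Row 1 must total 416; the given cells sum to 330, so (1,3) = 86.
Row 4: 102 + 110 + 114 + ? = 416, so (4,3) = 90.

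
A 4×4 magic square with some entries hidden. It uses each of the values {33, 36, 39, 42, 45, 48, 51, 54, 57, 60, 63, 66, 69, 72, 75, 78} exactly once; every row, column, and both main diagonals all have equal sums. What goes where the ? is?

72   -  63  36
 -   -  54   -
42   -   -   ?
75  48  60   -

78

The 16 entries sum to 888, so each line sums to 888/4 = 222.
The remaining cell in row 1 is (1,2) = 222 − 171 = 51.
Row 4 needs 222; the known cells sum to 183, so (4,4) = 39.
Column 1 must total 222; the given cells sum to 189, so (2,1) = 33.
Column 3 needs 222; the known cells sum to 177, so (3,3) = 45.
Main diagonal needs 222; the known cells sum to 156, so (2,2) = 66.
Anti-diagonal needs 222; the known cells sum to 165, so (3,2) = 57.
Row 2 needs 222; the known cells sum to 153, so (2,4) = 69.
Row 3: 42 + 57 + 45 + ? = 222, so (3,4) = 78.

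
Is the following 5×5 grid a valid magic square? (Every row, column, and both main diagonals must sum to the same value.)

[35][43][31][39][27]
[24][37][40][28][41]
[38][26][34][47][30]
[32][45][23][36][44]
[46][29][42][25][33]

Row 1: 35 + 43 + 31 + 39 + 27 = 175.
Row 2: 24 + 37 + 40 + 28 + 41 = 170.
Row 3: 38 + 26 + 34 + 47 + 30 = 175.
Row 4: 32 + 45 + 23 + 36 + 44 = 180.
Row 5: 46 + 29 + 42 + 25 + 33 = 175.
Column 1: 35 + 24 + 38 + 32 + 46 = 175.
Column 2: 43 + 37 + 26 + 45 + 29 = 180.
Column 3: 31 + 40 + 34 + 23 + 42 = 170.
Column 4: 39 + 28 + 47 + 36 + 25 = 175.
Column 5: 27 + 41 + 30 + 44 + 33 = 175.
Main diagonal: 35 + 37 + 34 + 36 + 33 = 175.
Anti-diagonal: 27 + 28 + 34 + 45 + 46 = 180.

No — row 5 sums to 175 but column 2 sums to 180.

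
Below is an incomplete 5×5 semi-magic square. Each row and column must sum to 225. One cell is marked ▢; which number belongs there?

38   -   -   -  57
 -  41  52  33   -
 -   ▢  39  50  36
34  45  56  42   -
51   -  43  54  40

The remaining cell in row 4 is (4,5) = 225 − 177 = 48.
Row 5 needs 225; the known cells sum to 188, so (5,2) = 37.
From column 3, 225 − (52 + 39 + 56 + 43) gives (1,3) = 35.
The remaining cell in column 4 is (1,4) = 225 − 179 = 46.
Column 5: 57 + 36 + 48 + 40 + ? = 225, so (2,5) = 44.
From row 1, 225 − (38 + 35 + 46 + 57) gives (1,2) = 49.
Row 2 needs 225; the known cells sum to 170, so (2,1) = 55.
Using column 1: 38 + 55 + 34 + 51 + ? → (3,1) = 225 − 178 = 47.
The remaining cell in column 2 is (3,2) = 225 − 172 = 53.

53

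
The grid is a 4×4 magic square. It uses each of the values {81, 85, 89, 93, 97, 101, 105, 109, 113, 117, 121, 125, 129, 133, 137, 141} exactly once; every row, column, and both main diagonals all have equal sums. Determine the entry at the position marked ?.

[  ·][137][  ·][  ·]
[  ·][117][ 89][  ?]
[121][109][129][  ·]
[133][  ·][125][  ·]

The 16 entries sum to 1776, so each line sums to 1776/4 = 444.
The remaining cell in row 3 is (3,4) = 444 − 359 = 85.
From column 2, 444 − (137 + 117 + 109) gives (4,2) = 81.
Column 3: 89 + 129 + 125 + ? = 444, so (1,3) = 101.
Using anti-diagonal: 89 + 109 + 133 + ? → (1,4) = 444 − 331 = 113.
Using row 1: 137 + 101 + 113 + ? → (1,1) = 444 − 351 = 93.
Using row 4: 133 + 81 + 125 + ? → (4,4) = 444 − 339 = 105.
Column 1: 93 + 121 + 133 + ? = 444, so (2,1) = 97.
The remaining cell in column 4 is (2,4) = 444 − 303 = 141.

141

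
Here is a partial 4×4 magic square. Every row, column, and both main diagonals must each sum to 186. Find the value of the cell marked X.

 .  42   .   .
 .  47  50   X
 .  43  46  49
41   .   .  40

45

From row 3, 186 − (43 + 46 + 49) gives (3,1) = 48.
Column 2: 42 + 47 + 43 + ? = 186, so (4,2) = 54.
The remaining cell in main diagonal is (1,1) = 186 − 133 = 53.
Anti-diagonal needs 186; the known cells sum to 134, so (1,4) = 52.
Using row 1: 53 + 42 + 52 + ? → (1,3) = 186 − 147 = 39.
Using row 4: 41 + 54 + 40 + ? → (4,3) = 186 − 135 = 51.
From column 1, 186 − (53 + 48 + 41) gives (2,1) = 44.
Column 4 needs 186; the known cells sum to 141, so (2,4) = 45.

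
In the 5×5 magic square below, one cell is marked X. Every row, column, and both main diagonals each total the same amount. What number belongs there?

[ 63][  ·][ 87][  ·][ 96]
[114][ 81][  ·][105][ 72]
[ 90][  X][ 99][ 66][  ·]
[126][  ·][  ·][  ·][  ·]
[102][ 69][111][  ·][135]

Column 1 is complete and sums to 495; that is the magic constant.
Using row 2: 114 + 81 + 105 + 72 + ? → (2,3) = 495 − 372 = 123.
Row 5 must total 495; the given cells sum to 417, so (5,4) = 78.
Column 3: 87 + 123 + 99 + 111 + ? = 495, so (4,3) = 75.
The remaining cell in main diagonal is (4,4) = 495 − 378 = 117.
Using anti-diagonal: 96 + 105 + 99 + 102 + ? → (4,2) = 495 − 402 = 93.
From row 4, 495 − (126 + 93 + 75 + 117) gives (4,5) = 84.
The remaining cell in column 4 is (1,4) = 495 − 366 = 129.
Column 5: 96 + 72 + 84 + 135 + ? = 495, so (3,5) = 108.
Row 1: 63 + 87 + 129 + 96 + ? = 495, so (1,2) = 120.
Row 3 needs 495; the known cells sum to 363, so (3,2) = 132.

132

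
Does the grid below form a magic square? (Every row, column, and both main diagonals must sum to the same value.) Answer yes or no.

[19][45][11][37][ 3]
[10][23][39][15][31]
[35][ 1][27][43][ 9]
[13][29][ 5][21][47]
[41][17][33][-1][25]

Row 1: 19 + 45 + 11 + 37 + 3 = 115.
Row 2: 10 + 23 + 39 + 15 + 31 = 118.
Row 3: 35 + 1 + 27 + 43 + 9 = 115.
Row 4: 13 + 29 + 5 + 21 + 47 = 115.
Row 5: 41 + 17 + 33 + (-1) + 25 = 115.
Column 1: 19 + 10 + 35 + 13 + 41 = 118.
Column 2: 45 + 23 + 1 + 29 + 17 = 115.
Column 3: 11 + 39 + 27 + 5 + 33 = 115.
Column 4: 37 + 15 + 43 + 21 + (-1) = 115.
Column 5: 3 + 31 + 9 + 47 + 25 = 115.
Main diagonal: 19 + 23 + 27 + 21 + 25 = 115.
Anti-diagonal: 3 + 15 + 27 + 29 + 41 = 115.

No — column 1 sums to 118 but main diagonal sums to 115.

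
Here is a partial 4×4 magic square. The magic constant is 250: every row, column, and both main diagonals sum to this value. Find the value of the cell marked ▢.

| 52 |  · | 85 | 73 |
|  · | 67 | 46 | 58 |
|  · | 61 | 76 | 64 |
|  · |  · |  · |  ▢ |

Row 1 must total 250; the given cells sum to 210, so (1,2) = 40.
Row 2 must total 250; the given cells sum to 171, so (2,1) = 79.
Row 3 must total 250; the given cells sum to 201, so (3,1) = 49.
From column 1, 250 − (52 + 79 + 49) gives (4,1) = 70.
The remaining cell in column 2 is (4,2) = 250 − 168 = 82.
Column 3: 85 + 46 + 76 + ? = 250, so (4,3) = 43.
Column 4 must total 250; the given cells sum to 195, so (4,4) = 55.

55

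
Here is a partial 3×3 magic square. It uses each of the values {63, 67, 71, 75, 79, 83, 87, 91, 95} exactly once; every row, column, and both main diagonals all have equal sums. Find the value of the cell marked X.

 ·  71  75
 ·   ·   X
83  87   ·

The 9 entries sum to 711, so each line sums to 711/3 = 237.
From row 1, 237 − (71 + 75) gives (1,1) = 91.
Row 3 must total 237; the given cells sum to 170, so (3,3) = 67.
Column 1 must total 237; the given cells sum to 174, so (2,1) = 63.
From column 2, 237 − (71 + 87) gives (2,2) = 79.
From column 3, 237 − (75 + 67) gives (2,3) = 95.

95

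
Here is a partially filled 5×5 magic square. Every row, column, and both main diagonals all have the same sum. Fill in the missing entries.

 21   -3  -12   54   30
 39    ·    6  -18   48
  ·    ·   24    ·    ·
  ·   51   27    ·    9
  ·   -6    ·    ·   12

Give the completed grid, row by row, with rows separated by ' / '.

21 -3 -12 54 30 / 39 15 6 -18 48 / 42 33 24 0 -9 / -15 51 27 18 9 / 3 -6 45 36 12

Row 1 is already complete: 21 + -3 + -12 + 54 + 30 = 90, so that is the magic constant.
From row 2, 90 − (39 + 6 + (-18) + 48) gives (2,2) = 15.
The remaining cell in column 2 is (3,2) = 90 − 57 = 33.
The remaining cell in column 3 is (5,3) = 90 − 45 = 45.
Column 5: 30 + 48 + 9 + 12 + ? = 90, so (3,5) = -9.
The remaining cell in main diagonal is (4,4) = 90 − 72 = 18.
Using anti-diagonal: 30 + (-18) + 24 + 51 + ? → (5,1) = 90 − 87 = 3.
From row 4, 90 − (51 + 27 + 18 + 9) gives (4,1) = -15.
The remaining cell in row 5 is (5,4) = 90 − 54 = 36.
The remaining cell in column 1 is (3,1) = 90 − 48 = 42.
Using column 4: 54 + (-18) + 18 + 36 + ? → (3,4) = 90 − 90 = 0.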